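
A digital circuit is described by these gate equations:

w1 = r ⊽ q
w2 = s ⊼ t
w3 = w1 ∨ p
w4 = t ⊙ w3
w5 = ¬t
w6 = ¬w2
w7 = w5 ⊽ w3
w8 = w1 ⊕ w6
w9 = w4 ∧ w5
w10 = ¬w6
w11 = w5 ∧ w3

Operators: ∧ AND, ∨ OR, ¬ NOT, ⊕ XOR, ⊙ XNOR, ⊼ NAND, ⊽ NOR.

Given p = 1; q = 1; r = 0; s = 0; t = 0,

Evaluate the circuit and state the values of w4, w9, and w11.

w4 = 0  w9 = 0  w11 = 1

w1 = r NOR q = 0 NOR 1 = 0
w3 = w1 OR p = 0 OR 1 = 1
w4 = t XNOR w3 = 0 XNOR 1 = 0
w5 = NOT t = NOT 0 = 1
w9 = w4 AND w5 = 0 AND 1 = 0
w11 = w5 AND w3 = 1 AND 1 = 1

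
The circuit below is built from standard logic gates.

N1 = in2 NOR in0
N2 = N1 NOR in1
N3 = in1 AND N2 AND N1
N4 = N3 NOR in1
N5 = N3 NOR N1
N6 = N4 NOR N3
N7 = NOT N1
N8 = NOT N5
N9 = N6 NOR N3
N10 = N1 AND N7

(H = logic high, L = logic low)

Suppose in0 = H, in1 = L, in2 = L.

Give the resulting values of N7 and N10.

N7 = H, N10 = L

N1 = in2 NOR in0 = L NOR H = L
N7 = NOT N1 = NOT L = H
N10 = N1 AND N7 = L AND H = L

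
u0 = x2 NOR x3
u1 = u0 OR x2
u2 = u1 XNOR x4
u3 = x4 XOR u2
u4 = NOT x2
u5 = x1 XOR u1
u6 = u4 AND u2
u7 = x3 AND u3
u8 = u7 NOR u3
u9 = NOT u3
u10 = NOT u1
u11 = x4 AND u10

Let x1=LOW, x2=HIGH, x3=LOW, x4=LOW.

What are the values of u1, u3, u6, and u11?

u0 = x2 NOR x3 = HIGH NOR LOW = LOW
u1 = u0 OR x2 = LOW OR HIGH = HIGH
u2 = u1 XNOR x4 = HIGH XNOR LOW = LOW
u3 = x4 XOR u2 = LOW XOR LOW = LOW
u4 = NOT x2 = NOT HIGH = LOW
u6 = u4 AND u2 = LOW AND LOW = LOW
u10 = NOT u1 = NOT HIGH = LOW
u11 = x4 AND u10 = LOW AND LOW = LOW

u1 = HIGH  u3 = LOW  u6 = LOW  u11 = LOW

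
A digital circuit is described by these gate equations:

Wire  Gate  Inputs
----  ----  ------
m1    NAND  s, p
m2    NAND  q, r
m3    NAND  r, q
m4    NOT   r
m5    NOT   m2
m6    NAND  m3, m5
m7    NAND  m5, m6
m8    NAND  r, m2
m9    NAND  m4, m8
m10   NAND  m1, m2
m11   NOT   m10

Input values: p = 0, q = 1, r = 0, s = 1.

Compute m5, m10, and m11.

m1 = s NAND p = 1 NAND 0 = 1
m2 = q NAND r = 1 NAND 0 = 1
m5 = NOT m2 = NOT 1 = 0
m10 = m1 NAND m2 = 1 NAND 1 = 0
m11 = NOT m10 = NOT 0 = 1

m5 = 0, m10 = 0, m11 = 1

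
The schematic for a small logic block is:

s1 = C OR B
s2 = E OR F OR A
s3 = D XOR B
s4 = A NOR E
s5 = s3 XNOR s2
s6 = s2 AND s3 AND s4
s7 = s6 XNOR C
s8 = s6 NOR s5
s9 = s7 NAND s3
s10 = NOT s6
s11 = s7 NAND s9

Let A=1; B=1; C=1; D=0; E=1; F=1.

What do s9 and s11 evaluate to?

s9 = 1, s11 = 1

s2 = E OR F OR A = 1 OR 1 OR 1 = 1
s3 = D XOR B = 0 XOR 1 = 1
s4 = A NOR E = 1 NOR 1 = 0
s6 = s2 AND s3 AND s4 = 1 AND 1 AND 0 = 0
s7 = s6 XNOR C = 0 XNOR 1 = 0
s9 = s7 NAND s3 = 0 NAND 1 = 1
s11 = s7 NAND s9 = 0 NAND 1 = 1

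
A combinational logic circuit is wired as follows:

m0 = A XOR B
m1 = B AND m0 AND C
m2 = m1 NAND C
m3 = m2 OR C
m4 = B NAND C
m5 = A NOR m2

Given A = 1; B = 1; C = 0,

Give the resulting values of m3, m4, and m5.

m3 = 1, m4 = 1, m5 = 0

m0 = A XOR B = 1 XOR 1 = 0
m1 = B AND m0 AND C = 1 AND 0 AND 0 = 0
m2 = m1 NAND C = 0 NAND 0 = 1
m3 = m2 OR C = 1 OR 0 = 1
m4 = B NAND C = 1 NAND 0 = 1
m5 = A NOR m2 = 1 NOR 1 = 0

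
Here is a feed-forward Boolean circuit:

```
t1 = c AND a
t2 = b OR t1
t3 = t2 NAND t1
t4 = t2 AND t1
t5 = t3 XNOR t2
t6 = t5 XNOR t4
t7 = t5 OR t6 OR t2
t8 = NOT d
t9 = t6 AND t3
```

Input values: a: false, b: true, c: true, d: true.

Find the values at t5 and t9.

t1 = c AND a = true AND false = false
t2 = b OR t1 = true OR false = true
t3 = t2 NAND t1 = true NAND false = true
t4 = t2 AND t1 = true AND false = false
t5 = t3 XNOR t2 = true XNOR true = true
t6 = t5 XNOR t4 = true XNOR false = false
t9 = t6 AND t3 = false AND true = false

t5 = true; t9 = false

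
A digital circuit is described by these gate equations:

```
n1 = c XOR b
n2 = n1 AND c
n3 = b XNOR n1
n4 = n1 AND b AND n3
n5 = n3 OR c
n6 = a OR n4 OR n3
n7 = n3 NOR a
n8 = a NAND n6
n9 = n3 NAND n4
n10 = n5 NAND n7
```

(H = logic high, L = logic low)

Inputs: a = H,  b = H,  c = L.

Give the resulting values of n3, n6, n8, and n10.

n1 = c XOR b = L XOR H = H
n3 = b XNOR n1 = H XNOR H = H
n4 = n1 AND b AND n3 = H AND H AND H = H
n5 = n3 OR c = H OR L = H
n6 = a OR n4 OR n3 = H OR H OR H = H
n7 = n3 NOR a = H NOR H = L
n8 = a NAND n6 = H NAND H = L
n10 = n5 NAND n7 = H NAND L = H

n3 = H  n6 = H  n8 = L  n10 = H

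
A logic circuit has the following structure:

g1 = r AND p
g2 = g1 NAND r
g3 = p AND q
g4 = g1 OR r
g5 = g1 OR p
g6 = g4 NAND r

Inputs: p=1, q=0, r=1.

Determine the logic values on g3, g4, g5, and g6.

g3 = 0, g4 = 1, g5 = 1, g6 = 0

g1 = r AND p = 1 AND 1 = 1
g3 = p AND q = 1 AND 0 = 0
g4 = g1 OR r = 1 OR 1 = 1
g5 = g1 OR p = 1 OR 1 = 1
g6 = g4 NAND r = 1 NAND 1 = 0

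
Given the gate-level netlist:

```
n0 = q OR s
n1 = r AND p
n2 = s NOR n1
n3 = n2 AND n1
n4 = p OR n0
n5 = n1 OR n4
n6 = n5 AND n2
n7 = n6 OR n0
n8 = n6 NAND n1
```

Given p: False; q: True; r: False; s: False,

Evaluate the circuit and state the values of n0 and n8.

n0 = q OR s = True OR False = True
n1 = r AND p = False AND False = False
n2 = s NOR n1 = False NOR False = True
n4 = p OR n0 = False OR True = True
n5 = n1 OR n4 = False OR True = True
n6 = n5 AND n2 = True AND True = True
n8 = n6 NAND n1 = True NAND False = True

n0 = True, n8 = True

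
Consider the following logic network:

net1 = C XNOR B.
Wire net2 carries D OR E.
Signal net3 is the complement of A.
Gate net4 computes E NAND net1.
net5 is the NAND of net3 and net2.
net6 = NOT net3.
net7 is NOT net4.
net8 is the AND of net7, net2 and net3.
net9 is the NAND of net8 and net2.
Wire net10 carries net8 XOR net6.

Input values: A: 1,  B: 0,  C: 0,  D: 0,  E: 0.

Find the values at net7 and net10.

net1 = C XNOR B = 0 XNOR 0 = 1
net2 = D OR E = 0 OR 0 = 0
net3 = NOT A = NOT 1 = 0
net4 = E NAND net1 = 0 NAND 1 = 1
net6 = NOT net3 = NOT 0 = 1
net7 = NOT net4 = NOT 1 = 0
net8 = net7 AND net2 AND net3 = 0 AND 0 AND 0 = 0
net10 = net8 XOR net6 = 0 XOR 1 = 1

net7 = 0  net10 = 1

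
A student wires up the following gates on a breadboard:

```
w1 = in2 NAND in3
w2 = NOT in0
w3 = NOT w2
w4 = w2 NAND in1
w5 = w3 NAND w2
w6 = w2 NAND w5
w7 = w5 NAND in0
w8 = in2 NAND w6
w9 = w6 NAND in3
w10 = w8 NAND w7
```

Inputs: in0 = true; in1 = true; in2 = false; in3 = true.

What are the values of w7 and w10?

w7 = false, w10 = true

w2 = NOT in0 = NOT true = false
w3 = NOT w2 = NOT false = true
w5 = w3 NAND w2 = true NAND false = true
w6 = w2 NAND w5 = false NAND true = true
w7 = w5 NAND in0 = true NAND true = false
w8 = in2 NAND w6 = false NAND true = true
w10 = w8 NAND w7 = true NAND false = true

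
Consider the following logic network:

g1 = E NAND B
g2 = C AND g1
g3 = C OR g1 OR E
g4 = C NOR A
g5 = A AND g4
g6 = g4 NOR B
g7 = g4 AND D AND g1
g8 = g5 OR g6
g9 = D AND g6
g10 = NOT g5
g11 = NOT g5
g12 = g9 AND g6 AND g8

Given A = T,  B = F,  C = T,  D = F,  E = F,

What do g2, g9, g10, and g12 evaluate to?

g1 = E NAND B = F NAND F = T
g2 = C AND g1 = T AND T = T
g4 = C NOR A = T NOR T = F
g5 = A AND g4 = T AND F = F
g6 = g4 NOR B = F NOR F = T
g8 = g5 OR g6 = F OR T = T
g9 = D AND g6 = F AND T = F
g10 = NOT g5 = NOT F = T
g12 = g9 AND g6 AND g8 = F AND T AND T = F

g2 = T  g9 = F  g10 = T  g12 = F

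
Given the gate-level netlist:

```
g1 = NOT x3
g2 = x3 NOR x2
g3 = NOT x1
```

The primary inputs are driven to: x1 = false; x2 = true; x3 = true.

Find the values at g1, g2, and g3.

g1 = false, g2 = false, g3 = true

g1 = NOT x3 = NOT true = false
g2 = x3 NOR x2 = true NOR true = false
g3 = NOT x1 = NOT false = true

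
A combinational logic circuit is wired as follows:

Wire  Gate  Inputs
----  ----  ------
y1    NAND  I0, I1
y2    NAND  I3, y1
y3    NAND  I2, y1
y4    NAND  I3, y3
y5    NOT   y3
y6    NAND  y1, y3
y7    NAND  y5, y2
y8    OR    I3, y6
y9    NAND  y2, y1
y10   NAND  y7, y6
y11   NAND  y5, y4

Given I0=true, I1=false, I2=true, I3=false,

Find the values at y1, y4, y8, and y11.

y1 = I0 NAND I1 = true NAND false = true
y3 = I2 NAND y1 = true NAND true = false
y4 = I3 NAND y3 = false NAND false = true
y5 = NOT y3 = NOT false = true
y6 = y1 NAND y3 = true NAND false = true
y8 = I3 OR y6 = false OR true = true
y11 = y5 NAND y4 = true NAND true = false

y1 = true; y4 = true; y8 = true; y11 = false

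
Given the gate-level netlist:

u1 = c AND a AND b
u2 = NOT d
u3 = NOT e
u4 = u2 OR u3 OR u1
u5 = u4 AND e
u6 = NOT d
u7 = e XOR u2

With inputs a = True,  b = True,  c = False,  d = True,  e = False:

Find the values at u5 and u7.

u5 = False  u7 = False

u1 = c AND a AND b = False AND True AND True = False
u2 = NOT d = NOT True = False
u3 = NOT e = NOT False = True
u4 = u2 OR u3 OR u1 = False OR True OR False = True
u5 = u4 AND e = True AND False = False
u7 = e XOR u2 = False XOR False = False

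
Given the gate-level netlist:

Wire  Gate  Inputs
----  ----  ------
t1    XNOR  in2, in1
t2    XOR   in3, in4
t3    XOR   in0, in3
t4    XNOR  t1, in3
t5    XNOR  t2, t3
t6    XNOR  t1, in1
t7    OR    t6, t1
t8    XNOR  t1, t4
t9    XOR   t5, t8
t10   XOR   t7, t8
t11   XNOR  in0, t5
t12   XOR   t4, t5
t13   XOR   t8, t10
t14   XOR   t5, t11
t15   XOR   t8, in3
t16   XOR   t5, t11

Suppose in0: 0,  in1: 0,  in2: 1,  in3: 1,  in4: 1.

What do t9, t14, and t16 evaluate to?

t1 = in2 XNOR in1 = 1 XNOR 0 = 0
t2 = in3 XOR in4 = 1 XOR 1 = 0
t3 = in0 XOR in3 = 0 XOR 1 = 1
t4 = t1 XNOR in3 = 0 XNOR 1 = 0
t5 = t2 XNOR t3 = 0 XNOR 1 = 0
t8 = t1 XNOR t4 = 0 XNOR 0 = 1
t9 = t5 XOR t8 = 0 XOR 1 = 1
t11 = in0 XNOR t5 = 0 XNOR 0 = 1
t14 = t5 XOR t11 = 0 XOR 1 = 1
t16 = t5 XOR t11 = 0 XOR 1 = 1

t9 = 1; t14 = 1; t16 = 1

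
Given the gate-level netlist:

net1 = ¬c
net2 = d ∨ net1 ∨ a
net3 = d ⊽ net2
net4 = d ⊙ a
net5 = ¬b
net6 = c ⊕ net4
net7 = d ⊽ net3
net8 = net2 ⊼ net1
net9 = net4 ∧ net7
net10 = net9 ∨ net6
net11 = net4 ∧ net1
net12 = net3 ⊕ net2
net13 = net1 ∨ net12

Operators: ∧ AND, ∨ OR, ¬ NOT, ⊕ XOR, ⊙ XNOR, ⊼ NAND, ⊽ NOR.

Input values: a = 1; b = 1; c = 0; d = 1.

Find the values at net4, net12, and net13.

net4 = 1, net12 = 1, net13 = 1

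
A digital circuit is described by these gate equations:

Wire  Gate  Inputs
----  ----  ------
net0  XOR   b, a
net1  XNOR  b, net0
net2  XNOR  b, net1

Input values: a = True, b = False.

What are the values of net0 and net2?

net0 = b XOR a = False XOR True = True
net1 = b XNOR net0 = False XNOR True = False
net2 = b XNOR net1 = False XNOR False = True

net0 = True, net2 = True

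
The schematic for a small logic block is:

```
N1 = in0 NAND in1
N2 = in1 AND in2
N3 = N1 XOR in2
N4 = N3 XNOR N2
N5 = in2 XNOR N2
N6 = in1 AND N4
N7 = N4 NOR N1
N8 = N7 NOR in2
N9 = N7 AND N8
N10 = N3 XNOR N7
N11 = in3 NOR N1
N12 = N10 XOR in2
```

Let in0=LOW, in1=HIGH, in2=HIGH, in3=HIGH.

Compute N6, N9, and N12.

N6 = LOW, N9 = LOW, N12 = LOW

N1 = in0 NAND in1 = LOW NAND HIGH = HIGH
N2 = in1 AND in2 = HIGH AND HIGH = HIGH
N3 = N1 XOR in2 = HIGH XOR HIGH = LOW
N4 = N3 XNOR N2 = LOW XNOR HIGH = LOW
N6 = in1 AND N4 = HIGH AND LOW = LOW
N7 = N4 NOR N1 = LOW NOR HIGH = LOW
N8 = N7 NOR in2 = LOW NOR HIGH = LOW
N9 = N7 AND N8 = LOW AND LOW = LOW
N10 = N3 XNOR N7 = LOW XNOR LOW = HIGH
N12 = N10 XOR in2 = HIGH XOR HIGH = LOW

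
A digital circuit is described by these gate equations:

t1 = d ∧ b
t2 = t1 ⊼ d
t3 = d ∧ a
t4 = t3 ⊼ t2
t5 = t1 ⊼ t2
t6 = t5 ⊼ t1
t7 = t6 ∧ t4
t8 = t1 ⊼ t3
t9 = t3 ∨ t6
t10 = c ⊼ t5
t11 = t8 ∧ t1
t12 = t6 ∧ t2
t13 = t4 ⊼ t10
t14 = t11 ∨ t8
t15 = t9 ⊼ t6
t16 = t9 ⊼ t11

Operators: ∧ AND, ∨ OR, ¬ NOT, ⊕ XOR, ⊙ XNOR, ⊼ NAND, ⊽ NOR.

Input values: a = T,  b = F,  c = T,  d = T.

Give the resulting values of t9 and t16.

t1 = d AND b = T AND F = F
t2 = t1 NAND d = F NAND T = T
t3 = d AND a = T AND T = T
t5 = t1 NAND t2 = F NAND T = T
t6 = t5 NAND t1 = T NAND F = T
t8 = t1 NAND t3 = F NAND T = T
t9 = t3 OR t6 = T OR T = T
t11 = t8 AND t1 = T AND F = F
t16 = t9 NAND t11 = T NAND F = T

t9 = T; t16 = T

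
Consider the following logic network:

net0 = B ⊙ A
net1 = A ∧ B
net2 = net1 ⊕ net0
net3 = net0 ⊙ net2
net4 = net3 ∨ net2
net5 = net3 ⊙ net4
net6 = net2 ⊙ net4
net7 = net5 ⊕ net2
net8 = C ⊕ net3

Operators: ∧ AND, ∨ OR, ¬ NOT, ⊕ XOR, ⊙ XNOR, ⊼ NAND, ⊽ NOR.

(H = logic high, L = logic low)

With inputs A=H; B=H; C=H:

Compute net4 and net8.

net4 = L, net8 = H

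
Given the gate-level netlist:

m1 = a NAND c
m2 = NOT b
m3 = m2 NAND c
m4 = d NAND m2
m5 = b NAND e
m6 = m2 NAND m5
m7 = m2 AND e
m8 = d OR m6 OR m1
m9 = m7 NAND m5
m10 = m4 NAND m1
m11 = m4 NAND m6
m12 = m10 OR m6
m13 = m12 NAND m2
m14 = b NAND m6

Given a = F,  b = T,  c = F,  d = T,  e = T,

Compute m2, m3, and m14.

m2 = NOT b = NOT T = F
m3 = m2 NAND c = F NAND F = T
m5 = b NAND e = T NAND T = F
m6 = m2 NAND m5 = F NAND F = T
m14 = b NAND m6 = T NAND T = F

m2 = F, m3 = T, m14 = F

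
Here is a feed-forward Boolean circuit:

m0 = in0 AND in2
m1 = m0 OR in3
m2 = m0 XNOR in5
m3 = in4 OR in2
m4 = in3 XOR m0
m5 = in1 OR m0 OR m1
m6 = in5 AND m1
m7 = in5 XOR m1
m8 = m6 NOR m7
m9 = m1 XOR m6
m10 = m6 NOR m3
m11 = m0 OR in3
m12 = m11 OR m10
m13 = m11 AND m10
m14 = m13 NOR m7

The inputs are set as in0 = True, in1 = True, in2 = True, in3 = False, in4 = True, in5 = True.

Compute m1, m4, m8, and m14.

m0 = in0 AND in2 = True AND True = True
m1 = m0 OR in3 = True OR False = True
m3 = in4 OR in2 = True OR True = True
m4 = in3 XOR m0 = False XOR True = True
m6 = in5 AND m1 = True AND True = True
m7 = in5 XOR m1 = True XOR True = False
m8 = m6 NOR m7 = True NOR False = False
m10 = m6 NOR m3 = True NOR True = False
m11 = m0 OR in3 = True OR False = True
m13 = m11 AND m10 = True AND False = False
m14 = m13 NOR m7 = False NOR False = True

m1 = True, m4 = True, m8 = False, m14 = True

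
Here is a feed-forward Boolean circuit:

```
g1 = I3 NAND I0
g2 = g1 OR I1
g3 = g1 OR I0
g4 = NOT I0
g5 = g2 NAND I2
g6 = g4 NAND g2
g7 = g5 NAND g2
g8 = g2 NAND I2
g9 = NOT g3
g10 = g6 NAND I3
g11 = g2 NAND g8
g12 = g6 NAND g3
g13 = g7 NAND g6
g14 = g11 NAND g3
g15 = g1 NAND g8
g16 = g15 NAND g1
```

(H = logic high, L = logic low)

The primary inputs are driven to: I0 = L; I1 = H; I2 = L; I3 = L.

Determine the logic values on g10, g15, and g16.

g10 = H; g15 = L; g16 = H

g1 = I3 NAND I0 = L NAND L = H
g2 = g1 OR I1 = H OR H = H
g4 = NOT I0 = NOT L = H
g6 = g4 NAND g2 = H NAND H = L
g8 = g2 NAND I2 = H NAND L = H
g10 = g6 NAND I3 = L NAND L = H
g15 = g1 NAND g8 = H NAND H = L
g16 = g15 NAND g1 = L NAND H = H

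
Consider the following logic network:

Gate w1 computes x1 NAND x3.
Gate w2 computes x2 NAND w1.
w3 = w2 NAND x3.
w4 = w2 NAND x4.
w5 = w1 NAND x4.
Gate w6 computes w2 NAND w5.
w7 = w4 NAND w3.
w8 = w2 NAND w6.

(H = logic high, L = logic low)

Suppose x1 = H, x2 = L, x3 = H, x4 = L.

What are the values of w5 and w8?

w1 = x1 NAND x3 = H NAND H = L
w2 = x2 NAND w1 = L NAND L = H
w5 = w1 NAND x4 = L NAND L = H
w6 = w2 NAND w5 = H NAND H = L
w8 = w2 NAND w6 = H NAND L = H

w5 = H; w8 = H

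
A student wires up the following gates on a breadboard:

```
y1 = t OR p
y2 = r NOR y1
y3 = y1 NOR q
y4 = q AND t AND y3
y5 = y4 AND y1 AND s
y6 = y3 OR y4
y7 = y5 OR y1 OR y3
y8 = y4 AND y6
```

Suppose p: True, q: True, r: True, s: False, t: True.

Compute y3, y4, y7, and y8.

y3 = False, y4 = False, y7 = True, y8 = False

y1 = t OR p = True OR True = True
y3 = y1 NOR q = True NOR True = False
y4 = q AND t AND y3 = True AND True AND False = False
y5 = y4 AND y1 AND s = False AND True AND False = False
y6 = y3 OR y4 = False OR False = False
y7 = y5 OR y1 OR y3 = False OR True OR False = True
y8 = y4 AND y6 = False AND False = False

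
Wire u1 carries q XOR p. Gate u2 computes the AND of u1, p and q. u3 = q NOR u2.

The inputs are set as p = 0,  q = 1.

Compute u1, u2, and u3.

u1 = 1, u2 = 0, u3 = 0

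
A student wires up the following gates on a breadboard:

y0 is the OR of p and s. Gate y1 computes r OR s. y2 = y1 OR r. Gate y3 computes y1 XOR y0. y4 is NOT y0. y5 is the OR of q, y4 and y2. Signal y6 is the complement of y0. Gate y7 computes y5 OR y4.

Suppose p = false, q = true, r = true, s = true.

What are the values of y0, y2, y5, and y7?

y0 = p OR s = false OR true = true
y1 = r OR s = true OR true = true
y2 = y1 OR r = true OR true = true
y4 = NOT y0 = NOT true = false
y5 = q OR y4 OR y2 = true OR false OR true = true
y7 = y5 OR y4 = true OR false = true

y0 = true; y2 = true; y5 = true; y7 = true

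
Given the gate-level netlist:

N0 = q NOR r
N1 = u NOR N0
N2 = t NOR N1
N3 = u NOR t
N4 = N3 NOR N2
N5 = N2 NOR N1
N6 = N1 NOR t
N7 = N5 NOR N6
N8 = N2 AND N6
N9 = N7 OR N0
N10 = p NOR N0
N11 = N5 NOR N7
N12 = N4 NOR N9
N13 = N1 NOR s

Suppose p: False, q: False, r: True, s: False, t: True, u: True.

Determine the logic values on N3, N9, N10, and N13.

N3 = False; N9 = False; N10 = True; N13 = True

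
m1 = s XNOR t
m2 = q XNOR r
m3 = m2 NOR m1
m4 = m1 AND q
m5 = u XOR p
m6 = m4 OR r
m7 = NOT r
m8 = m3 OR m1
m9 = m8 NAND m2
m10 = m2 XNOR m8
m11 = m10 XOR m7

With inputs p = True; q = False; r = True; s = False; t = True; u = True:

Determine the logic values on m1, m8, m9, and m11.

m1 = False, m8 = True, m9 = True, m11 = False

m1 = s XNOR t = False XNOR True = False
m2 = q XNOR r = False XNOR True = False
m3 = m2 NOR m1 = False NOR False = True
m7 = NOT r = NOT True = False
m8 = m3 OR m1 = True OR False = True
m9 = m8 NAND m2 = True NAND False = True
m10 = m2 XNOR m8 = False XNOR True = False
m11 = m10 XOR m7 = False XOR False = False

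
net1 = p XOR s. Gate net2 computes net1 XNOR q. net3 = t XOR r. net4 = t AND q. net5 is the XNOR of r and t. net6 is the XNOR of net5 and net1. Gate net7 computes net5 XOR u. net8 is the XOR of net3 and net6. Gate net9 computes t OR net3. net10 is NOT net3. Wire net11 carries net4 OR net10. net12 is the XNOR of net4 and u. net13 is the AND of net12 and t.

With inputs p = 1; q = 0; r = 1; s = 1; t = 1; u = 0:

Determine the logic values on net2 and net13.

net2 = 1; net13 = 1

net1 = p XOR s = 1 XOR 1 = 0
net2 = net1 XNOR q = 0 XNOR 0 = 1
net4 = t AND q = 1 AND 0 = 0
net12 = net4 XNOR u = 0 XNOR 0 = 1
net13 = net12 AND t = 1 AND 1 = 1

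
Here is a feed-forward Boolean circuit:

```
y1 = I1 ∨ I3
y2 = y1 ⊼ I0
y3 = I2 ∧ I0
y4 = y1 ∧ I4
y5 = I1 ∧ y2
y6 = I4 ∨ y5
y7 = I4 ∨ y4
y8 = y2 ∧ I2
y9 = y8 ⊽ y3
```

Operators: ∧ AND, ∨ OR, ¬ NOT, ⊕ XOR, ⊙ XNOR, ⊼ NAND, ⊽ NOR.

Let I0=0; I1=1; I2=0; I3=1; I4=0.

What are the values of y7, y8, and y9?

y1 = I1 OR I3 = 1 OR 1 = 1
y2 = y1 NAND I0 = 1 NAND 0 = 1
y3 = I2 AND I0 = 0 AND 0 = 0
y4 = y1 AND I4 = 1 AND 0 = 0
y7 = I4 OR y4 = 0 OR 0 = 0
y8 = y2 AND I2 = 1 AND 0 = 0
y9 = y8 NOR y3 = 0 NOR 0 = 1

y7 = 0; y8 = 0; y9 = 1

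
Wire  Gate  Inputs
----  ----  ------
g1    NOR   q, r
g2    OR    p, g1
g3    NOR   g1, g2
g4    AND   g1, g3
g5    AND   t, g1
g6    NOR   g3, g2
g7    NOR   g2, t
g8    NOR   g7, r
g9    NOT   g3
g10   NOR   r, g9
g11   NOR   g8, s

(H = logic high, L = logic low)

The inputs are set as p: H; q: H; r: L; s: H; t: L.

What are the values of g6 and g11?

g1 = q NOR r = H NOR L = L
g2 = p OR g1 = H OR L = H
g3 = g1 NOR g2 = L NOR H = L
g6 = g3 NOR g2 = L NOR H = L
g7 = g2 NOR t = H NOR L = L
g8 = g7 NOR r = L NOR L = H
g11 = g8 NOR s = H NOR H = L

g6 = L  g11 = L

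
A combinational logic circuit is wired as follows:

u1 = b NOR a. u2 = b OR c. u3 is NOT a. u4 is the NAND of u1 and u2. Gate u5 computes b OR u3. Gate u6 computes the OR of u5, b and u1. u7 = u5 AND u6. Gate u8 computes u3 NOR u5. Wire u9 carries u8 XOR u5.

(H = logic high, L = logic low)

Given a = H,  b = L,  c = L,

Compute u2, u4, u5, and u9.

u2 = L  u4 = H  u5 = L  u9 = H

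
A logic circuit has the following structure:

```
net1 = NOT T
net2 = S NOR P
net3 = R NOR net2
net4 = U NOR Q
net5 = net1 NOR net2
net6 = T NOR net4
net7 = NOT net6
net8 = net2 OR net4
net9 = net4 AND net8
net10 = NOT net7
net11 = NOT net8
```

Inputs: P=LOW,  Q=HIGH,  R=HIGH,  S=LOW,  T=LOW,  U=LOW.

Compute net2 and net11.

net2 = HIGH, net11 = LOW

net2 = S NOR P = LOW NOR LOW = HIGH
net4 = U NOR Q = LOW NOR HIGH = LOW
net8 = net2 OR net4 = HIGH OR LOW = HIGH
net11 = NOT net8 = NOT HIGH = LOW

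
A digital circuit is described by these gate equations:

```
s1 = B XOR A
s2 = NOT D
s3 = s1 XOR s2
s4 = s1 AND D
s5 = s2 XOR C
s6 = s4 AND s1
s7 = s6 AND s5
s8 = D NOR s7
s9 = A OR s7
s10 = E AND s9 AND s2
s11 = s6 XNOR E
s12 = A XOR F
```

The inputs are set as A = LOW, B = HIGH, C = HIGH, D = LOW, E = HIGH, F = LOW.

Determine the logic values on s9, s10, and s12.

s9 = LOW  s10 = LOW  s12 = LOW

s1 = B XOR A = HIGH XOR LOW = HIGH
s2 = NOT D = NOT LOW = HIGH
s4 = s1 AND D = HIGH AND LOW = LOW
s5 = s2 XOR C = HIGH XOR HIGH = LOW
s6 = s4 AND s1 = LOW AND HIGH = LOW
s7 = s6 AND s5 = LOW AND LOW = LOW
s9 = A OR s7 = LOW OR LOW = LOW
s10 = E AND s9 AND s2 = HIGH AND LOW AND HIGH = LOW
s12 = A XOR F = LOW XOR LOW = LOW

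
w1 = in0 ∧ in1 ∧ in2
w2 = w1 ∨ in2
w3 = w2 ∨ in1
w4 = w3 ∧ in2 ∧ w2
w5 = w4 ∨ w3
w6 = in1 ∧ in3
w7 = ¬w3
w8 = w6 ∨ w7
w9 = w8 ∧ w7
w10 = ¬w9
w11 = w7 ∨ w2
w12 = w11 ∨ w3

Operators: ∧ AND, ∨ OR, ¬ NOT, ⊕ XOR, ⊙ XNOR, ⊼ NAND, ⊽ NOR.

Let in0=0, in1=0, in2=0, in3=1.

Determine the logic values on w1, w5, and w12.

w1 = in0 AND in1 AND in2 = 0 AND 0 AND 0 = 0
w2 = w1 OR in2 = 0 OR 0 = 0
w3 = w2 OR in1 = 0 OR 0 = 0
w4 = w3 AND in2 AND w2 = 0 AND 0 AND 0 = 0
w5 = w4 OR w3 = 0 OR 0 = 0
w7 = NOT w3 = NOT 0 = 1
w11 = w7 OR w2 = 1 OR 0 = 1
w12 = w11 OR w3 = 1 OR 0 = 1

w1 = 0, w5 = 0, w12 = 1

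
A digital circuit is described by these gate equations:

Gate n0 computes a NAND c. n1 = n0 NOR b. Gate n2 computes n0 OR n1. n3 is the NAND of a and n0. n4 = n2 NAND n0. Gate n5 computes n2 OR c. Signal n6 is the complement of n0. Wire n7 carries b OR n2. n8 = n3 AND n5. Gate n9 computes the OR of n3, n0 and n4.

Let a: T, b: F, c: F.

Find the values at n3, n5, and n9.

n3 = F  n5 = T  n9 = T

n0 = a NAND c = T NAND F = T
n1 = n0 NOR b = T NOR F = F
n2 = n0 OR n1 = T OR F = T
n3 = a NAND n0 = T NAND T = F
n4 = n2 NAND n0 = T NAND T = F
n5 = n2 OR c = T OR F = T
n9 = n3 OR n0 OR n4 = F OR T OR F = T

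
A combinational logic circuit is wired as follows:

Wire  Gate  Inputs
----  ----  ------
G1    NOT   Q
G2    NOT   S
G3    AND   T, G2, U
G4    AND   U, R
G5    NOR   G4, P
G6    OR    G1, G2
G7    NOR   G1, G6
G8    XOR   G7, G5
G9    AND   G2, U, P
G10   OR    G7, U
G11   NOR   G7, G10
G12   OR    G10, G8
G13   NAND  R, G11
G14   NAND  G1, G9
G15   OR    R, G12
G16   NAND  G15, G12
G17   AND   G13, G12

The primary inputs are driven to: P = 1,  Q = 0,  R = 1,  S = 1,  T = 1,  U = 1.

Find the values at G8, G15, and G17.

G8 = 0, G15 = 1, G17 = 1

G1 = NOT Q = NOT 0 = 1
G2 = NOT S = NOT 1 = 0
G4 = U AND R = 1 AND 1 = 1
G5 = G4 NOR P = 1 NOR 1 = 0
G6 = G1 OR G2 = 1 OR 0 = 1
G7 = G1 NOR G6 = 1 NOR 1 = 0
G8 = G7 XOR G5 = 0 XOR 0 = 0
G10 = G7 OR U = 0 OR 1 = 1
G11 = G7 NOR G10 = 0 NOR 1 = 0
G12 = G10 OR G8 = 1 OR 0 = 1
G13 = R NAND G11 = 1 NAND 0 = 1
G15 = R OR G12 = 1 OR 1 = 1
G17 = G13 AND G12 = 1 AND 1 = 1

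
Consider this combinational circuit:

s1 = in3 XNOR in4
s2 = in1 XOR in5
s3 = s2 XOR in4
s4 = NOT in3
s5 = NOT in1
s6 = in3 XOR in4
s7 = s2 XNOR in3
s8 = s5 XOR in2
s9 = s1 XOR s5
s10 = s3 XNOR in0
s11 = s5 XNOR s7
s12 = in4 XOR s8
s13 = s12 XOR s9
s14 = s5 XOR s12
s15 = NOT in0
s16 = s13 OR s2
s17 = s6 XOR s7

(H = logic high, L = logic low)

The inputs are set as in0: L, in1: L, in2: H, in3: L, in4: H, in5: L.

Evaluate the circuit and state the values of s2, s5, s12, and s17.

s2 = L; s5 = H; s12 = H; s17 = L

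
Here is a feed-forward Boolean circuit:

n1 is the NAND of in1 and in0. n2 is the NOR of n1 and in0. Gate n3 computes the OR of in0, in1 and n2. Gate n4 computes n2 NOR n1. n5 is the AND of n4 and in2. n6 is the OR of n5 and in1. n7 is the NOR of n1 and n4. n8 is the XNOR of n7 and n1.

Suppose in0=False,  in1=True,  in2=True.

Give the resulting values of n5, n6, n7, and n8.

n5 = False, n6 = True, n7 = False, n8 = False

n1 = in1 NAND in0 = True NAND False = True
n2 = n1 NOR in0 = True NOR False = False
n4 = n2 NOR n1 = False NOR True = False
n5 = n4 AND in2 = False AND True = False
n6 = n5 OR in1 = False OR True = True
n7 = n1 NOR n4 = True NOR False = False
n8 = n7 XNOR n1 = False XNOR True = False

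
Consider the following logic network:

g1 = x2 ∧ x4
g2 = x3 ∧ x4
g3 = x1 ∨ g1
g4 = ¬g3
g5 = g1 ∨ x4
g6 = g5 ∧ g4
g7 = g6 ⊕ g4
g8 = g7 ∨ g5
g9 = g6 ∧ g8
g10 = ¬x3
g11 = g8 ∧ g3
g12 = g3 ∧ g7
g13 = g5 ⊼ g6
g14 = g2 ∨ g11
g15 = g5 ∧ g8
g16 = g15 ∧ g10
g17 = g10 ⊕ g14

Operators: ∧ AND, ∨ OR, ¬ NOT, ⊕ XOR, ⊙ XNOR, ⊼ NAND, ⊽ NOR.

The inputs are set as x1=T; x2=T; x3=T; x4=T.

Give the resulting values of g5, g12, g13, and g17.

g5 = T, g12 = F, g13 = T, g17 = T

g1 = x2 AND x4 = T AND T = T
g2 = x3 AND x4 = T AND T = T
g3 = x1 OR g1 = T OR T = T
g4 = NOT g3 = NOT T = F
g5 = g1 OR x4 = T OR T = T
g6 = g5 AND g4 = T AND F = F
g7 = g6 XOR g4 = F XOR F = F
g8 = g7 OR g5 = F OR T = T
g10 = NOT x3 = NOT T = F
g11 = g8 AND g3 = T AND T = T
g12 = g3 AND g7 = T AND F = F
g13 = g5 NAND g6 = T NAND F = T
g14 = g2 OR g11 = T OR T = T
g17 = g10 XOR g14 = F XOR T = T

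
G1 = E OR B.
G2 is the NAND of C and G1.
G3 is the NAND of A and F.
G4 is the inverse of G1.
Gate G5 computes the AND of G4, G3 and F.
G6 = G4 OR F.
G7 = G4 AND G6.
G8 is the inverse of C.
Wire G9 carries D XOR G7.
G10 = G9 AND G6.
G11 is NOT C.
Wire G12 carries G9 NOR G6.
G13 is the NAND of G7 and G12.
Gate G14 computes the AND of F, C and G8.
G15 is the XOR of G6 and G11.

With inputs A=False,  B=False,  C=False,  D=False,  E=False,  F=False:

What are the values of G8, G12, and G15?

G8 = True  G12 = False  G15 = False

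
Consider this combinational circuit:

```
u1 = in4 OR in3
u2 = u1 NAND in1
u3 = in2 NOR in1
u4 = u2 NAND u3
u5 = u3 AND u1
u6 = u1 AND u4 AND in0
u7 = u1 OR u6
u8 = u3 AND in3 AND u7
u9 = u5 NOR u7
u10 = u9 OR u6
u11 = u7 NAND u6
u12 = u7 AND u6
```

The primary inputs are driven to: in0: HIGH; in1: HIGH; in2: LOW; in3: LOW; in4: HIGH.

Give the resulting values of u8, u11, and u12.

u8 = LOW, u11 = LOW, u12 = HIGH

u1 = in4 OR in3 = HIGH OR LOW = HIGH
u2 = u1 NAND in1 = HIGH NAND HIGH = LOW
u3 = in2 NOR in1 = LOW NOR HIGH = LOW
u4 = u2 NAND u3 = LOW NAND LOW = HIGH
u6 = u1 AND u4 AND in0 = HIGH AND HIGH AND HIGH = HIGH
u7 = u1 OR u6 = HIGH OR HIGH = HIGH
u8 = u3 AND in3 AND u7 = LOW AND LOW AND HIGH = LOW
u11 = u7 NAND u6 = HIGH NAND HIGH = LOW
u12 = u7 AND u6 = HIGH AND HIGH = HIGH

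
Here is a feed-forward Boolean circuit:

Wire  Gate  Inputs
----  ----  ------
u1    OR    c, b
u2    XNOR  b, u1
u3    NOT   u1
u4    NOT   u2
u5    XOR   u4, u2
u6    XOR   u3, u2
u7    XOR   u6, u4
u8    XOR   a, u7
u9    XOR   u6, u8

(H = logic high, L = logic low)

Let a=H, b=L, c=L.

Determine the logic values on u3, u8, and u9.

u3 = H, u8 = H, u9 = H

u1 = c OR b = L OR L = L
u2 = b XNOR u1 = L XNOR L = H
u3 = NOT u1 = NOT L = H
u4 = NOT u2 = NOT H = L
u6 = u3 XOR u2 = H XOR H = L
u7 = u6 XOR u4 = L XOR L = L
u8 = a XOR u7 = H XOR L = H
u9 = u6 XOR u8 = L XOR H = H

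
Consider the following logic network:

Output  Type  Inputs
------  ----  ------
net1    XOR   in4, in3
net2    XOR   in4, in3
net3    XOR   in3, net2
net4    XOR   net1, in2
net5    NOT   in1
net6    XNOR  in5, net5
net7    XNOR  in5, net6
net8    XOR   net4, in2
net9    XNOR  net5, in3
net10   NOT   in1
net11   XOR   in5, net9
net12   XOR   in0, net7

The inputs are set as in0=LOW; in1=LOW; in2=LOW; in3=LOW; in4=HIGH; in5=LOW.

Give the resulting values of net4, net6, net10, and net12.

net4 = HIGH  net6 = LOW  net10 = HIGH  net12 = HIGH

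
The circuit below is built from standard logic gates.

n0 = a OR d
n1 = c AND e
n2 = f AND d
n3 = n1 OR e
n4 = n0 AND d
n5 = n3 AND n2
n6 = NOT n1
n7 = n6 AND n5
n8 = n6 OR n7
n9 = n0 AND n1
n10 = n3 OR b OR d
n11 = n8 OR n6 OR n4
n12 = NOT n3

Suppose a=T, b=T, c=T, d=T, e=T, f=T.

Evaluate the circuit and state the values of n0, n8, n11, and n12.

n0 = a OR d = T OR T = T
n1 = c AND e = T AND T = T
n2 = f AND d = T AND T = T
n3 = n1 OR e = T OR T = T
n4 = n0 AND d = T AND T = T
n5 = n3 AND n2 = T AND T = T
n6 = NOT n1 = NOT T = F
n7 = n6 AND n5 = F AND T = F
n8 = n6 OR n7 = F OR F = F
n11 = n8 OR n6 OR n4 = F OR F OR T = T
n12 = NOT n3 = NOT T = F

n0 = T; n8 = F; n11 = T; n12 = F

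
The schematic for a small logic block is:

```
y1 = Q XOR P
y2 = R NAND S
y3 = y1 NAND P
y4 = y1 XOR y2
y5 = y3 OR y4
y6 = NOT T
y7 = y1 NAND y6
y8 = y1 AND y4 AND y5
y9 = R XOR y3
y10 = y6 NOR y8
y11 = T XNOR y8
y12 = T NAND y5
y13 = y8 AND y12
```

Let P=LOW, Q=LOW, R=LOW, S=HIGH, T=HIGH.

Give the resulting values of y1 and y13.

y1 = LOW  y13 = LOW

y1 = Q XOR P = LOW XOR LOW = LOW
y2 = R NAND S = LOW NAND HIGH = HIGH
y3 = y1 NAND P = LOW NAND LOW = HIGH
y4 = y1 XOR y2 = LOW XOR HIGH = HIGH
y5 = y3 OR y4 = HIGH OR HIGH = HIGH
y8 = y1 AND y4 AND y5 = LOW AND HIGH AND HIGH = LOW
y12 = T NAND y5 = HIGH NAND HIGH = LOW
y13 = y8 AND y12 = LOW AND LOW = LOW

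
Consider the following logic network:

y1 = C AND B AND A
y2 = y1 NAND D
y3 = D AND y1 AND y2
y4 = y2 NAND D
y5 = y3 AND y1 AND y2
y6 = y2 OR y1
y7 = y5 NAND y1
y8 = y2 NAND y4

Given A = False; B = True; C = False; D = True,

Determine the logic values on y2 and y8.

y1 = C AND B AND A = False AND True AND False = False
y2 = y1 NAND D = False NAND True = True
y4 = y2 NAND D = True NAND True = False
y8 = y2 NAND y4 = True NAND False = True

y2 = True; y8 = True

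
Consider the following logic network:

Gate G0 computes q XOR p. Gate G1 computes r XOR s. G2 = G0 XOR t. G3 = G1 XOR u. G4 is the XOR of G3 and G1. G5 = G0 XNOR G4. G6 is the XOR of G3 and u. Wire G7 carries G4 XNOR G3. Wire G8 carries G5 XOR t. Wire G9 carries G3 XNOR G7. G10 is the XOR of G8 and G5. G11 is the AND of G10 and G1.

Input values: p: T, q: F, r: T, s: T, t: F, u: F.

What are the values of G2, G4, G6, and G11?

G0 = q XOR p = F XOR T = T
G1 = r XOR s = T XOR T = F
G2 = G0 XOR t = T XOR F = T
G3 = G1 XOR u = F XOR F = F
G4 = G3 XOR G1 = F XOR F = F
G5 = G0 XNOR G4 = T XNOR F = F
G6 = G3 XOR u = F XOR F = F
G8 = G5 XOR t = F XOR F = F
G10 = G8 XOR G5 = F XOR F = F
G11 = G10 AND G1 = F AND F = F

G2 = T, G4 = F, G6 = F, G11 = F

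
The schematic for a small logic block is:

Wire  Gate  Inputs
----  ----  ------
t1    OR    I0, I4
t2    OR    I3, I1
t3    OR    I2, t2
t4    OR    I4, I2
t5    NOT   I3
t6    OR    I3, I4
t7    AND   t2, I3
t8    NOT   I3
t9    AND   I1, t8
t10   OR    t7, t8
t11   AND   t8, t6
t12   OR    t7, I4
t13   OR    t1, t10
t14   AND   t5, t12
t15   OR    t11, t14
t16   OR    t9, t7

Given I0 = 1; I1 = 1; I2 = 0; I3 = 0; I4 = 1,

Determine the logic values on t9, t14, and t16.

t9 = 1; t14 = 1; t16 = 1

t2 = I3 OR I1 = 0 OR 1 = 1
t5 = NOT I3 = NOT 0 = 1
t7 = t2 AND I3 = 1 AND 0 = 0
t8 = NOT I3 = NOT 0 = 1
t9 = I1 AND t8 = 1 AND 1 = 1
t12 = t7 OR I4 = 0 OR 1 = 1
t14 = t5 AND t12 = 1 AND 1 = 1
t16 = t9 OR t7 = 1 OR 0 = 1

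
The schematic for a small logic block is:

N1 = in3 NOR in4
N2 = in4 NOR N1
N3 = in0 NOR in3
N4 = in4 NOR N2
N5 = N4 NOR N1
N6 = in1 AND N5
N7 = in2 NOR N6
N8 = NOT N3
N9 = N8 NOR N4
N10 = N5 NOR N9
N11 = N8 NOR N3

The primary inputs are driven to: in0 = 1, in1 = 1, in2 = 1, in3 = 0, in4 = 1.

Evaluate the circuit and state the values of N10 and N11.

N1 = in3 NOR in4 = 0 NOR 1 = 0
N2 = in4 NOR N1 = 1 NOR 0 = 0
N3 = in0 NOR in3 = 1 NOR 0 = 0
N4 = in4 NOR N2 = 1 NOR 0 = 0
N5 = N4 NOR N1 = 0 NOR 0 = 1
N8 = NOT N3 = NOT 0 = 1
N9 = N8 NOR N4 = 1 NOR 0 = 0
N10 = N5 NOR N9 = 1 NOR 0 = 0
N11 = N8 NOR N3 = 1 NOR 0 = 0

N10 = 0, N11 = 0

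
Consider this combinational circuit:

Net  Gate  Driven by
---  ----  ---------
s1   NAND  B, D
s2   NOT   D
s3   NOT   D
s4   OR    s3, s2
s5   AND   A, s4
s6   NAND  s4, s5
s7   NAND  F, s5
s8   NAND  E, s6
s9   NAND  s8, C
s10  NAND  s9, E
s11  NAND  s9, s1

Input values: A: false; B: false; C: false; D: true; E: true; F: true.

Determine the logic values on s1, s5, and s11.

s1 = B NAND D = false NAND true = true
s2 = NOT D = NOT true = false
s3 = NOT D = NOT true = false
s4 = s3 OR s2 = false OR false = false
s5 = A AND s4 = false AND false = false
s6 = s4 NAND s5 = false NAND false = true
s8 = E NAND s6 = true NAND true = false
s9 = s8 NAND C = false NAND false = true
s11 = s9 NAND s1 = true NAND true = false

s1 = true, s5 = false, s11 = false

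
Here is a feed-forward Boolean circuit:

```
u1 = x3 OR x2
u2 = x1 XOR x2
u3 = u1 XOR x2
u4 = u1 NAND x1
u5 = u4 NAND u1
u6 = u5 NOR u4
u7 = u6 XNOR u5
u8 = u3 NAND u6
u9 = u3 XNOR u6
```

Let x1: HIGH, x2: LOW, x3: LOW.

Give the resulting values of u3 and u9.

u1 = x3 OR x2 = LOW OR LOW = LOW
u3 = u1 XOR x2 = LOW XOR LOW = LOW
u4 = u1 NAND x1 = LOW NAND HIGH = HIGH
u5 = u4 NAND u1 = HIGH NAND LOW = HIGH
u6 = u5 NOR u4 = HIGH NOR HIGH = LOW
u9 = u3 XNOR u6 = LOW XNOR LOW = HIGH

u3 = LOW  u9 = HIGH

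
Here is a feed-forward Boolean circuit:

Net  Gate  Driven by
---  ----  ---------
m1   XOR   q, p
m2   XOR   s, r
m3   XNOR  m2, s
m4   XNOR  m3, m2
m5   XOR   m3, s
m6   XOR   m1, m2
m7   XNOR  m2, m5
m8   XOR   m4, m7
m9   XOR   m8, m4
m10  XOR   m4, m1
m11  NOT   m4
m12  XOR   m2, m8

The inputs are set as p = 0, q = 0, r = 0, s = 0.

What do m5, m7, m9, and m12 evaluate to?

m2 = s XOR r = 0 XOR 0 = 0
m3 = m2 XNOR s = 0 XNOR 0 = 1
m4 = m3 XNOR m2 = 1 XNOR 0 = 0
m5 = m3 XOR s = 1 XOR 0 = 1
m7 = m2 XNOR m5 = 0 XNOR 1 = 0
m8 = m4 XOR m7 = 0 XOR 0 = 0
m9 = m8 XOR m4 = 0 XOR 0 = 0
m12 = m2 XOR m8 = 0 XOR 0 = 0

m5 = 1, m7 = 0, m9 = 0, m12 = 0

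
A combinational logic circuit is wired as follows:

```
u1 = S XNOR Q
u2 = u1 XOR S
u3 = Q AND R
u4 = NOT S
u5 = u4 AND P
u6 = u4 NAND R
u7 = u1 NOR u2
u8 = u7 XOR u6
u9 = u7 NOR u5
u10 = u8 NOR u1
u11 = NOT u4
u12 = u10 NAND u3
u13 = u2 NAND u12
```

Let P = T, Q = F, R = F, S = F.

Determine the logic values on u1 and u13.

u1 = T; u13 = F

u1 = S XNOR Q = F XNOR F = T
u2 = u1 XOR S = T XOR F = T
u3 = Q AND R = F AND F = F
u4 = NOT S = NOT F = T
u6 = u4 NAND R = T NAND F = T
u7 = u1 NOR u2 = T NOR T = F
u8 = u7 XOR u6 = F XOR T = T
u10 = u8 NOR u1 = T NOR T = F
u12 = u10 NAND u3 = F NAND F = T
u13 = u2 NAND u12 = T NAND T = F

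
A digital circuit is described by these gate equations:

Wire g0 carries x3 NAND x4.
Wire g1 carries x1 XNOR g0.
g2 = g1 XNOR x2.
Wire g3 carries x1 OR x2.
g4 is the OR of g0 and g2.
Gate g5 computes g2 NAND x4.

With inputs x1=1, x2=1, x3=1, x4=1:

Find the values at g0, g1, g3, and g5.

g0 = 0  g1 = 0  g3 = 1  g5 = 1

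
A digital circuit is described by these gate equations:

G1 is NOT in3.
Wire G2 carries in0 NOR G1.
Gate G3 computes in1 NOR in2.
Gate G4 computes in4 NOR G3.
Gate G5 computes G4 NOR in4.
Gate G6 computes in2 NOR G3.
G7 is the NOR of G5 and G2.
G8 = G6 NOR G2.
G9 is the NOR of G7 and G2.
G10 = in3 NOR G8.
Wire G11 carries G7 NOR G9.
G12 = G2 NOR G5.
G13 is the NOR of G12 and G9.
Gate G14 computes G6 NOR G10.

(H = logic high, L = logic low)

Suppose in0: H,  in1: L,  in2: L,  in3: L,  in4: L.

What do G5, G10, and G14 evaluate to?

G1 = NOT in3 = NOT L = H
G2 = in0 NOR G1 = H NOR H = L
G3 = in1 NOR in2 = L NOR L = H
G4 = in4 NOR G3 = L NOR H = L
G5 = G4 NOR in4 = L NOR L = H
G6 = in2 NOR G3 = L NOR H = L
G8 = G6 NOR G2 = L NOR L = H
G10 = in3 NOR G8 = L NOR H = L
G14 = G6 NOR G10 = L NOR L = H

G5 = H, G10 = L, G14 = H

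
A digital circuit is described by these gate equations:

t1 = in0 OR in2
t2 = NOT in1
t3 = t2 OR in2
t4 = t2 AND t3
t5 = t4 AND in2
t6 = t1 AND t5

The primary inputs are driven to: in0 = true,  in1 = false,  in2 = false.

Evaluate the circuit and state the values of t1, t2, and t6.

t1 = true; t2 = true; t6 = false

t1 = in0 OR in2 = true OR false = true
t2 = NOT in1 = NOT false = true
t3 = t2 OR in2 = true OR false = true
t4 = t2 AND t3 = true AND true = true
t5 = t4 AND in2 = true AND false = false
t6 = t1 AND t5 = true AND false = false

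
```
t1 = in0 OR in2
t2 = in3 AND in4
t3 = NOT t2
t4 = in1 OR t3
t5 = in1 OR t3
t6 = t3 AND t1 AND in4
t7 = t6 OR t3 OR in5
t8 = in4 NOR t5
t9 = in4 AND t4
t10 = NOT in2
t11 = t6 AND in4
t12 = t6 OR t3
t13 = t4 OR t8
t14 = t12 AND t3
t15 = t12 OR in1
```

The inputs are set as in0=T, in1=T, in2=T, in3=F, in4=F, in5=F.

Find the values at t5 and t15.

t1 = in0 OR in2 = T OR T = T
t2 = in3 AND in4 = F AND F = F
t3 = NOT t2 = NOT F = T
t5 = in1 OR t3 = T OR T = T
t6 = t3 AND t1 AND in4 = T AND T AND F = F
t12 = t6 OR t3 = F OR T = T
t15 = t12 OR in1 = T OR T = T

t5 = T, t15 = T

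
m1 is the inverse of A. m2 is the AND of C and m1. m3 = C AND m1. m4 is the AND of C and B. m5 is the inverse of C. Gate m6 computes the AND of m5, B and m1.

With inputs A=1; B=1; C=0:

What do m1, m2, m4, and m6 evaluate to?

m1 = 0  m2 = 0  m4 = 0  m6 = 0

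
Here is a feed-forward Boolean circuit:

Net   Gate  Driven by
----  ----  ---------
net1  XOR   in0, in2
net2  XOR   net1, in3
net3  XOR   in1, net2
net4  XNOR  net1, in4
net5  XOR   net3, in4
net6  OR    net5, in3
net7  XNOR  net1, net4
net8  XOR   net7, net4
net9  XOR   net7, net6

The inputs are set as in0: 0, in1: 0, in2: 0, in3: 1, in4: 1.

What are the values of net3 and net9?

net1 = in0 XOR in2 = 0 XOR 0 = 0
net2 = net1 XOR in3 = 0 XOR 1 = 1
net3 = in1 XOR net2 = 0 XOR 1 = 1
net4 = net1 XNOR in4 = 0 XNOR 1 = 0
net5 = net3 XOR in4 = 1 XOR 1 = 0
net6 = net5 OR in3 = 0 OR 1 = 1
net7 = net1 XNOR net4 = 0 XNOR 0 = 1
net9 = net7 XOR net6 = 1 XOR 1 = 0

net3 = 1  net9 = 0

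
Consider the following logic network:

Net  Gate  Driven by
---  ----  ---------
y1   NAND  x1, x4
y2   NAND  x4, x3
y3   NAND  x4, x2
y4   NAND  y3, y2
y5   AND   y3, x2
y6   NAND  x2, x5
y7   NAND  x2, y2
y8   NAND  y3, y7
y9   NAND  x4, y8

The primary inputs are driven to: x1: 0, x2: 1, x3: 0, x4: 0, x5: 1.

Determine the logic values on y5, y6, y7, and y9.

y5 = 1, y6 = 0, y7 = 0, y9 = 1

y2 = x4 NAND x3 = 0 NAND 0 = 1
y3 = x4 NAND x2 = 0 NAND 1 = 1
y5 = y3 AND x2 = 1 AND 1 = 1
y6 = x2 NAND x5 = 1 NAND 1 = 0
y7 = x2 NAND y2 = 1 NAND 1 = 0
y8 = y3 NAND y7 = 1 NAND 0 = 1
y9 = x4 NAND y8 = 0 NAND 1 = 1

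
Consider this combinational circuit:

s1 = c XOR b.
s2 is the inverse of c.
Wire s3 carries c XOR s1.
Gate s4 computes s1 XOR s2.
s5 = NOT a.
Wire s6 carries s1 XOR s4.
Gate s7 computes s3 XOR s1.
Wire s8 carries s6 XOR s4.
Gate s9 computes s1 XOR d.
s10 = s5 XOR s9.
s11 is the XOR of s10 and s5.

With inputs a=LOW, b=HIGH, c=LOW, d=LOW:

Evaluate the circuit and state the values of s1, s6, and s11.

s1 = HIGH  s6 = HIGH  s11 = HIGH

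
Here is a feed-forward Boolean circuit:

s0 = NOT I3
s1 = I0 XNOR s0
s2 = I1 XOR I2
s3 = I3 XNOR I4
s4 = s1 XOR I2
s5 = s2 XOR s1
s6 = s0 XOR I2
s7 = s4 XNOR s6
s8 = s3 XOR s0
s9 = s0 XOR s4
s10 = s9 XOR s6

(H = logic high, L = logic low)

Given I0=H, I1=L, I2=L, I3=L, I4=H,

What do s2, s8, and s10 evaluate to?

s2 = L, s8 = H, s10 = H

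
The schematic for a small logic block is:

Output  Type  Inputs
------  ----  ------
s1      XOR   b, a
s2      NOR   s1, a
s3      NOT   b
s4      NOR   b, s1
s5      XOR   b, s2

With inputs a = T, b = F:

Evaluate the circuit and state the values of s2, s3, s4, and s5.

s2 = F, s3 = T, s4 = F, s5 = F

s1 = b XOR a = F XOR T = T
s2 = s1 NOR a = T NOR T = F
s3 = NOT b = NOT F = T
s4 = b NOR s1 = F NOR T = F
s5 = b XOR s2 = F XOR F = F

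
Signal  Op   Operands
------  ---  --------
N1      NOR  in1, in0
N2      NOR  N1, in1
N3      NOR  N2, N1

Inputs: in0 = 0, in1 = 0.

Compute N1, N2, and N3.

N1 = 1, N2 = 0, N3 = 0

N1 = in1 NOR in0 = 0 NOR 0 = 1
N2 = N1 NOR in1 = 1 NOR 0 = 0
N3 = N2 NOR N1 = 0 NOR 1 = 0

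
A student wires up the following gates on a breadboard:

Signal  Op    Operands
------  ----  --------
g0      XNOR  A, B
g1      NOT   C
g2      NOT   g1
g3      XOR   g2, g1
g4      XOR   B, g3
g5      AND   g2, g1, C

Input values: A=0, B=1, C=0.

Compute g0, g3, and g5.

g0 = 0, g3 = 1, g5 = 0

g0 = A XNOR B = 0 XNOR 1 = 0
g1 = NOT C = NOT 0 = 1
g2 = NOT g1 = NOT 1 = 0
g3 = g2 XOR g1 = 0 XOR 1 = 1
g5 = g2 AND g1 AND C = 0 AND 1 AND 0 = 0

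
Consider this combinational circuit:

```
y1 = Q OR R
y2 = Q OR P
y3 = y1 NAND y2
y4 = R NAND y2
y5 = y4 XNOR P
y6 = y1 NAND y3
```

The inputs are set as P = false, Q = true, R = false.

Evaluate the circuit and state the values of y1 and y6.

y1 = Q OR R = true OR false = true
y2 = Q OR P = true OR false = true
y3 = y1 NAND y2 = true NAND true = false
y6 = y1 NAND y3 = true NAND false = true

y1 = true, y6 = true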